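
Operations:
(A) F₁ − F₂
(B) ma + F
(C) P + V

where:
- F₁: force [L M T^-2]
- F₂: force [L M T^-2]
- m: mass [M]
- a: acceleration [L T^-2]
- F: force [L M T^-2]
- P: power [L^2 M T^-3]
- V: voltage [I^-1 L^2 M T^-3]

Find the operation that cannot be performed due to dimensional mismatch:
(C) P + V

(A) F₁ − F₂: F₁ [L M T^-2] and F₂ [L M T^-2] — same dimensions ✓
(B) ma + F: ma [L M T^-2] and F [L M T^-2] — same dimensions ✓
(C) P + V: P [L^2 M T^-3] and V [I^-1 L^2 M T^-3] — different dimensions cannot be added/subtracted ✗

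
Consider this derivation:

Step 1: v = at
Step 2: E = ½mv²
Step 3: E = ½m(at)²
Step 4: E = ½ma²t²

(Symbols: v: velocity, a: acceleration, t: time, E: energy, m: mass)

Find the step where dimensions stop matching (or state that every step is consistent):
No step introduces an error — all steps are dimensionally consistent.

Step 1: v = at → LHS [L T^-1], RHS [L T^-1] ✓
Step 2: E = ½mv² → LHS [L^2 M T^-2], RHS [L^2 M T^-2] ✓
Step 3: E = ½m(at)² → LHS [L^2 M T^-2], RHS [L^2 M T^-2] ✓
Step 4: E = ½ma²t² → LHS [L^2 M T^-2], RHS [L^2 M T^-2] ✓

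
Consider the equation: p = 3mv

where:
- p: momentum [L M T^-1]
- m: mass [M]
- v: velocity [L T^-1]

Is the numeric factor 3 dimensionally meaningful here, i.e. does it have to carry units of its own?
No

p has dimensions [L M T^-1] and mv already has dimensions [L M T^-1], so the equation balances without 3 contributing any dimensions. 3 is a pure (dimensionless) number; changing or removing it would not affect dimensional consistency.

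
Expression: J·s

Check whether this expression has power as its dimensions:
No

The expression J·s has dimensions [L^2 M T^-1], but power has dimensions [L^2 M T^-3].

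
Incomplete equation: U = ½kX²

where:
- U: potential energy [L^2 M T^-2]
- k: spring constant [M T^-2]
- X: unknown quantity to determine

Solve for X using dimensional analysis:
X = x (displacement), dimensions [L]

U has dimensions [L^2 M T^-2]; the rest of the RHS (½k) has dimensions [M T^-2].
So X² must have dimensions [L^2], i.e. X has dimensions [L] — X = x (displacement).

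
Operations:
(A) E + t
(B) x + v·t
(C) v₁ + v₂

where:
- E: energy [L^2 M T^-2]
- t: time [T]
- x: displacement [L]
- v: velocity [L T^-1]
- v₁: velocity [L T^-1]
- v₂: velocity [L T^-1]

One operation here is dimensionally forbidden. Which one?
(A) E + t

(A) E + t: E [L^2 M T^-2] and t [T] — different dimensions cannot be added/subtracted ✗
(B) x + v·t: x [L] and v·t [L] — same dimensions ✓
(C) v₁ + v₂: v₁ [L T^-1] and v₂ [L T^-1] — same dimensions ✓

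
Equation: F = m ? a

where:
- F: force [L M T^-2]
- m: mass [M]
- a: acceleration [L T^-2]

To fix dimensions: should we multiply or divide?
multiplication (×): F = m × a

F [L M T^-2]; m [M]; a [L T^-2].
m × a → [L M T^-2] ✓
m ÷ a → [L^-1 M T^2] ✗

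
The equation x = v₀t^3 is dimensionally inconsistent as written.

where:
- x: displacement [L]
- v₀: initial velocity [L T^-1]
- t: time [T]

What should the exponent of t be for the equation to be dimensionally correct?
The exponent of t should be 1: x = v₀t

The LHS x has dimensions [L]; t has dimensions [T].
As written, the RHS v₀t^3 (exponent 3 on t) has dimensions [L T^2], which does not match.
With exponent 1, the RHS v₀t has dimensions [L], matching the LHS.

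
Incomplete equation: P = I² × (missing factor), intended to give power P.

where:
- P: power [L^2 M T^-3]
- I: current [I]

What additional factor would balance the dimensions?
R (resistance), dimensions [I^-2 L^2 M T^-3]

P has dimensions [L^2 M T^-3] and I² has dimensions [I^2].
The missing factor must have dimensions [L^2 M T^-3] / [I^2] = [I^-2 L^2 M T^-3], i.e. resistance (R).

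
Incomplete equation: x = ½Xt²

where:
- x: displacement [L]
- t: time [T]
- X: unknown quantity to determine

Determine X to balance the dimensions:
X = a (acceleration), dimensions [L T^-2]

x has dimensions [L]; the rest of the RHS (½ t²) has dimensions [T^2].
So X must have dimensions [L T^-2] — X = a (acceleration).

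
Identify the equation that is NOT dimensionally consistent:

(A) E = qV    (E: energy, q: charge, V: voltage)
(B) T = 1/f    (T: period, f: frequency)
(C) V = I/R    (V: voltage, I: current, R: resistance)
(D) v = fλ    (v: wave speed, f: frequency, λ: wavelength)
(C) V = I/R

The equation (C) V = I/R is dimensionally incorrect.

LHS (V): [I^-1 L^2 M T^-3]
RHS (I/R): [I^3 L^-2 M^-1 T^3] ✗

The dimensions do not match. The other three equations balance.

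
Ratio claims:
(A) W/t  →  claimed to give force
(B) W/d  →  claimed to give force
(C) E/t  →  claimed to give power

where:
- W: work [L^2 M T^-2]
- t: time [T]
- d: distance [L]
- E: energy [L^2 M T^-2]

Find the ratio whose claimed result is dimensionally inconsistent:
(A) W/t does not give force

(A) W/t: [L^2 M T^-3] ≠ force [L M T^-2] ✗
(B) W/d: [L M T^-2] = force [L M T^-2] ✓
(C) E/t: [L^2 M T^-3] = power [L^2 M T^-3] ✓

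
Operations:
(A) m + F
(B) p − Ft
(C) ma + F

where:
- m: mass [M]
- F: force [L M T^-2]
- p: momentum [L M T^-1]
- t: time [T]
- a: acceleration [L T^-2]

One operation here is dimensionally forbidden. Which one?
(A) m + F

(A) m + F: m [M] and F [L M T^-2] — different dimensions cannot be added/subtracted ✗
(B) p − Ft: p [L M T^-1] and Ft [L M T^-1] — same dimensions ✓
(C) ma + F: ma [L M T^-2] and F [L M T^-2] — same dimensions ✓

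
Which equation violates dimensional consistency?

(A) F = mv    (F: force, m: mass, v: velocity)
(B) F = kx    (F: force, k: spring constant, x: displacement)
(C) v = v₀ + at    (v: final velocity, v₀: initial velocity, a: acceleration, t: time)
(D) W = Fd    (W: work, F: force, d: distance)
(A) F = mv

The equation (A) F = mv is dimensionally incorrect.

LHS (F): [L M T^-2]
RHS (mv): [L M T^-1] ✗

The dimensions do not match. The other three equations balance.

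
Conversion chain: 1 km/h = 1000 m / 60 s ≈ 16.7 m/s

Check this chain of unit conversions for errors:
The chain is incorrect (it contains an error).

Incorrect: 1 h = 3600 s, not 60 s (1 km/h ≈ 0.278 m/s)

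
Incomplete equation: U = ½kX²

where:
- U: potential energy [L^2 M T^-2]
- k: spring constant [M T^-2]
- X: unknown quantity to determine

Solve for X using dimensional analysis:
X = x (displacement), dimensions [L]

U has dimensions [L^2 M T^-2]; the rest of the RHS (½k) has dimensions [M T^-2].
So X² must have dimensions [L^2], i.e. X has dimensions [L] — X = x (displacement).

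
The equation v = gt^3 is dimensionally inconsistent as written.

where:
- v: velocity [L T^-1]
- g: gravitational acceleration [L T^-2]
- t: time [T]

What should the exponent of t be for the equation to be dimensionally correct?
The exponent of t should be 1: v = gt

The LHS v has dimensions [L T^-1]; t has dimensions [T].
As written, the RHS gt^3 (exponent 3 on t) has dimensions [L T], which does not match.
With exponent 1, the RHS gt has dimensions [L T^-1], matching the LHS.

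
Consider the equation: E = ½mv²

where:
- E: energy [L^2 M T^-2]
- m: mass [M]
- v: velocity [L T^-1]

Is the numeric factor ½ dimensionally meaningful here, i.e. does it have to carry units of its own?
No

E has dimensions [L^2 M T^-2] and mv² already has dimensions [L^2 M T^-2], so the equation balances without ½ contributing any dimensions. ½ is a pure (dimensionless) number; changing or removing it would not affect dimensional consistency.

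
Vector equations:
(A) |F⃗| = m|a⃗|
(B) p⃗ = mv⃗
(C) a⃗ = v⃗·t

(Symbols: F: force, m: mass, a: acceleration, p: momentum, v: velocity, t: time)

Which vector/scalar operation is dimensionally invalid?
(C) a⃗ = v⃗·t

(A) |F⃗| = m|a⃗|: LHS [L M T^-2], RHS [L M T^-2] ✓ — magnitudes of vectors are scalars
(B) p⃗ = mv⃗: LHS [L M T^-1], RHS [L M T^-1] ✓ — mass (scalar) times velocity (vector)
(C) a⃗ = v⃗·t: LHS [L T^-2], RHS [L] ✗ — acceleration is velocity per time; should be v⃗/t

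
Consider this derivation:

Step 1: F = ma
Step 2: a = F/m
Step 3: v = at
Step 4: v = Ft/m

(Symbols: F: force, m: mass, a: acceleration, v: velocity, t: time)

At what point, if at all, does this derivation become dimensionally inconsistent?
No step introduces an error — all steps are dimensionally consistent.

Step 1: F = ma → LHS [L M T^-2], RHS [L M T^-2] ✓
Step 2: a = F/m → LHS [L T^-2], RHS [L T^-2] ✓
Step 3: v = at → LHS [L T^-1], RHS [L T^-1] ✓
Step 4: v = Ft/m → LHS [L T^-1], RHS [L T^-1] ✓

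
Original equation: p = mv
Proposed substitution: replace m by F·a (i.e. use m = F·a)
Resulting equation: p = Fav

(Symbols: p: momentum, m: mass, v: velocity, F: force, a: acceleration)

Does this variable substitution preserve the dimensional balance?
No

[m] = [M] and [F·a] = [L^2 M T^-4]. These differ, so the substitution replaces a quantity by one of different dimensions and the result p = Fav has LHS [L M T^-1] vs RHS [L^3 M T^-5] — inconsistent.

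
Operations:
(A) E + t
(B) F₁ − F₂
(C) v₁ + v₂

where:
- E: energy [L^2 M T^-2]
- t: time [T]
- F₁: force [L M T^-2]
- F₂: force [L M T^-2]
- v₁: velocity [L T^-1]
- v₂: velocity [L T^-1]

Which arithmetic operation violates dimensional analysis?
(A) E + t

(A) E + t: E [L^2 M T^-2] and t [T] — different dimensions cannot be added/subtracted ✗
(B) F₁ − F₂: F₁ [L M T^-2] and F₂ [L M T^-2] — same dimensions ✓
(C) v₁ + v₂: v₁ [L T^-1] and v₂ [L T^-1] — same dimensions ✓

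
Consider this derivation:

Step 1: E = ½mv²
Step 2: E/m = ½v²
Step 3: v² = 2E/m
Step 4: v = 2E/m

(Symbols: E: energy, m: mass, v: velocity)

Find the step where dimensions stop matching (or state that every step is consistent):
Step 4

Step 1: E = ½mv² → LHS [L^2 M T^-2], RHS [L^2 M T^-2] ✓
Step 2: E/m = ½v² → LHS [L^2 T^-2], RHS [L^2 T^-2] ✓
Step 3: v² = 2E/m → LHS [L^2 T^-2], RHS [L^2 T^-2] ✓
Step 4: v = 2E/m → LHS [L T^-1], RHS [L^2 T^-2] ✗

The first dimensional inconsistency appears in step 4: v = 2E/m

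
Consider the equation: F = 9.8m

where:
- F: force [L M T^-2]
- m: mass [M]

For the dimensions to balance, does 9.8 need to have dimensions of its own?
Yes

F has dimensions [L M T^-2], while m alone has dimensions [M]. For the equation to balance, the factor 9.8 must carry dimensions [L T^-2] — it is a dimensional constant (a numerical value of a physical quantity with its units suppressed), not a pure number.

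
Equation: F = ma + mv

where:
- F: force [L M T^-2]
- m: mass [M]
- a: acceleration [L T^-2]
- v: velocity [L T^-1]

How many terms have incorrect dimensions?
1

LHS F: [L M T^-2]
- ma: [L M T^-2] ✓
- mv: [L M T^-1] ✗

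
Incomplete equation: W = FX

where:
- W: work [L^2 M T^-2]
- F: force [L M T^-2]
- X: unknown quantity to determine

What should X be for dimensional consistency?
X = d (distance), dimensions [L]

W has dimensions [L^2 M T^-2]; the rest of the RHS (F) has dimensions [L M T^-2].
So X must have dimensions [L] — X = d (distance).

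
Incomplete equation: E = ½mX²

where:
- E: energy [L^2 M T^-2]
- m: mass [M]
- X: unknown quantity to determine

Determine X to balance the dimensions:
X = v (velocity), dimensions [L T^-1]

E has dimensions [L^2 M T^-2]; the rest of the RHS (½m) has dimensions [M].
So X² must have dimensions [L^2 T^-2], i.e. X has dimensions [L T^-1] — X = v (velocity).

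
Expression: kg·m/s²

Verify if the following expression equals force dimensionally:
Yes

The expression kg·m/s² has dimensions [L M T^-2], which is exactly force [L M T^-2].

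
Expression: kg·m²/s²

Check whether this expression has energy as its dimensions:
Yes

The expression kg·m²/s² has dimensions [L^2 M T^-2], which is exactly energy [L^2 M T^-2].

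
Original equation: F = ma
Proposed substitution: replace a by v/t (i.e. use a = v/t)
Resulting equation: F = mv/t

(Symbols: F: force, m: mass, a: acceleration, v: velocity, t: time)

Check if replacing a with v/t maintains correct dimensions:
Yes

[a] = [L T^-2] and [v/t] = [L T^-2]. These match, so the substitution replaces a quantity by one of the same dimensions and the result F = mv/t has LHS [L M T^-2] vs RHS [L M T^-2] — still consistent.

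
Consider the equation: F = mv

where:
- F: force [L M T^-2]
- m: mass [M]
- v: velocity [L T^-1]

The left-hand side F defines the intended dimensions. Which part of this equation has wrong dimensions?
The right-hand side term mv

F has dimensions [L M T^-2], but mv has dimensions [L M T^-1], so the term mv is dimensionally wrong for F.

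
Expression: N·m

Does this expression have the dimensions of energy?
Yes

The expression N·m has dimensions [L^2 M T^-2], which is exactly energy [L^2 M T^-2].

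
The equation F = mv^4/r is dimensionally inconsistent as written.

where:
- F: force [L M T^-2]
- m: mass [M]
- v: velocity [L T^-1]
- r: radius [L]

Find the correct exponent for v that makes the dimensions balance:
The exponent of v should be 2: F = mv^2/r

The LHS F has dimensions [L M T^-2]; v has dimensions [L T^-1].
As written, the RHS mv^4/r (exponent 4 on v) has dimensions [L^3 M T^-4], which does not match.
With exponent 2, the RHS mv^2/r has dimensions [L M T^-2], matching the LHS.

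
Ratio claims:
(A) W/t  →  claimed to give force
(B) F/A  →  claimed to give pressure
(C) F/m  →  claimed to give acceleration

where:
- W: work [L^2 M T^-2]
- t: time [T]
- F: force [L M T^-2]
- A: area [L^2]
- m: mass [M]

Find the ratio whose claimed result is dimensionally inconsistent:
(A) W/t does not give force

(A) W/t: [L^2 M T^-3] ≠ force [L M T^-2] ✗
(B) F/A: [L^-1 M T^-2] = pressure [L^-1 M T^-2] ✓
(C) F/m: [L T^-2] = acceleration [L T^-2] ✓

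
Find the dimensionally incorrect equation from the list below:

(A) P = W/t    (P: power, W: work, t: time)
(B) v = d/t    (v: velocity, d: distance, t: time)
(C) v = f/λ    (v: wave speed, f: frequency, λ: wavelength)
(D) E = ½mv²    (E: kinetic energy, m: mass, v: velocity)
(C) v = f/λ

The equation (C) v = f/λ is dimensionally incorrect.

LHS (v): [L T^-1]
RHS (f/λ): [L^-1 T^-1] ✗

The dimensions do not match. The other three equations balance.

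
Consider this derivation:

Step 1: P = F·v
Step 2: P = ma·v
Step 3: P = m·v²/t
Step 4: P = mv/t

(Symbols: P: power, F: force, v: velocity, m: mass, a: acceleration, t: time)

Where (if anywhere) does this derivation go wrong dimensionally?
Step 4

Step 1: P = F·v → LHS [L^2 M T^-3], RHS [L^2 M T^-3] ✓
Step 2: P = ma·v → LHS [L^2 M T^-3], RHS [L^2 M T^-3] ✓
Step 3: P = m·v²/t → LHS [L^2 M T^-3], RHS [L^2 M T^-3] ✓
Step 4: P = mv/t → LHS [L^2 M T^-3], RHS [L M T^-2] ✗

The first dimensional inconsistency appears in step 4: P = mv/t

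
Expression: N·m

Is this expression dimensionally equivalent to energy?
Yes

The expression N·m has dimensions [L^2 M T^-2], which is exactly energy [L^2 M T^-2].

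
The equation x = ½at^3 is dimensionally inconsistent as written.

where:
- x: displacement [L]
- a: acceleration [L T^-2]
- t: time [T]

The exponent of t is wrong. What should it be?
The exponent of t should be 2: x = ½at^2

The LHS x has dimensions [L]; t has dimensions [T].
As written, the RHS ½at^3 (exponent 3 on t) has dimensions [L T], which does not match.
With exponent 2, the RHS ½at^2 has dimensions [L], matching the LHS.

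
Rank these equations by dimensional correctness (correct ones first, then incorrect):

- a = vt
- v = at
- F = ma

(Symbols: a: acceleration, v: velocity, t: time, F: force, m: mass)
Dimensionally correct: v = at, F = ma
Dimensionally incorrect: a = vt
Ordered (correct first, then incorrect): v = at, F = ma, a = vt

- a = vt: LHS [L T^-2], RHS [L] → incorrect ✗
- v = at: LHS [L T^-1], RHS [L T^-1] → correct ✓
- F = ma: LHS [L M T^-2], RHS [L M T^-2] → correct ✓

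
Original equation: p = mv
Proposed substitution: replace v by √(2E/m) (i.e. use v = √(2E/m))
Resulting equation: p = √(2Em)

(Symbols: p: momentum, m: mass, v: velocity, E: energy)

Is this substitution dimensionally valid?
Yes

[v] = [L T^-1] and [√(2E/m)] = [L T^-1]. These match, so the substitution replaces a quantity by one of the same dimensions and the result p = √(2Em) has LHS [L M T^-1] vs RHS [L M T^-1] — still consistent.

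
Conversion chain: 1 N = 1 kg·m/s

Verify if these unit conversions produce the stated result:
The chain is incorrect (it contains an error).

Incorrect: Newton is kg·m/s², not kg·m/s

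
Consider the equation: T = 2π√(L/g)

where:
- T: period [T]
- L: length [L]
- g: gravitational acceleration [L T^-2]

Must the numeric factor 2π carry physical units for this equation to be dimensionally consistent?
No

T has dimensions [T] and √(L/g) already has dimensions [T], so the equation balances without 2π contributing any dimensions. 2π is a pure (dimensionless) number; changing or removing it would not affect dimensional consistency.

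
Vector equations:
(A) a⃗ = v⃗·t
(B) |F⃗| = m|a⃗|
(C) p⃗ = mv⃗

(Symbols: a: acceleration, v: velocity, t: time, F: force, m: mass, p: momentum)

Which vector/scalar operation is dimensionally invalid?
(A) a⃗ = v⃗·t

(A) a⃗ = v⃗·t: LHS [L T^-2], RHS [L] ✗ — acceleration is velocity per time; should be v⃗/t
(B) |F⃗| = m|a⃗|: LHS [L M T^-2], RHS [L M T^-2] ✓ — magnitudes of vectors are scalars
(C) p⃗ = mv⃗: LHS [L M T^-1], RHS [L M T^-1] ✓ — mass (scalar) times velocity (vector)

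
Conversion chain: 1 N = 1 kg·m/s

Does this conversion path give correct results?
The chain is incorrect (it contains an error).

Incorrect: Newton is kg·m/s², not kg·m/s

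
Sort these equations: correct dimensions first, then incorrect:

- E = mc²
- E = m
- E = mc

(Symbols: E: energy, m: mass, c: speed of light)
Dimensionally correct: E = mc²
Dimensionally incorrect: E = m, E = mc
Ordered (correct first, then incorrect): E = mc², E = m, E = mc

- E = mc²: LHS [L^2 M T^-2], RHS [L^2 M T^-2] → correct ✓
- E = m: LHS [L^2 M T^-2], RHS [M] → incorrect ✗
- E = mc: LHS [L^2 M T^-2], RHS [L M T^-1] → incorrect ✗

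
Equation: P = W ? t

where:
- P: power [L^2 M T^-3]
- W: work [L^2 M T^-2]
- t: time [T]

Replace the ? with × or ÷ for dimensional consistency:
division (÷): P = W ÷ t

P [L^2 M T^-3]; W [L^2 M T^-2]; t [T].
W × t → [L^2 M T^-1] ✗
W ÷ t → [L^2 M T^-3] ✓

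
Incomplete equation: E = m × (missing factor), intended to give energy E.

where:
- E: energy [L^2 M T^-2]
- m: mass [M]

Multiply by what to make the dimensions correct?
v² (velocity squared), dimensions [L^2 T^-2]

E has dimensions [L^2 M T^-2] and m has dimensions [M].
The missing factor must have dimensions [L^2 M T^-2] / [M] = [L^2 T^-2], i.e. velocity squared (v²).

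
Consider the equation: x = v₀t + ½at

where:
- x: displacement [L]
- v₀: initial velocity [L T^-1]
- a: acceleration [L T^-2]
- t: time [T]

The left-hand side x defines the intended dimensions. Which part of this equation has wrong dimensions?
The term ½at

Checking each RHS term against the LHS:
- v₀t: [L] — matches x [L] ✓
- ½at: [L T^-1] — does NOT match x [L] ✗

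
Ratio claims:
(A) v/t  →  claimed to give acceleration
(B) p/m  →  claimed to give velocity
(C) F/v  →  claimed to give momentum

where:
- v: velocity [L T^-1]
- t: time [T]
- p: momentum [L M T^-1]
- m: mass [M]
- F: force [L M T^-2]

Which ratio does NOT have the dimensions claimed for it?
(C) F/v does not give momentum

(A) v/t: [L T^-2] = acceleration [L T^-2] ✓
(B) p/m: [L T^-1] = velocity [L T^-1] ✓
(C) F/v: [M T^-1] ≠ momentum [L M T^-1] ✗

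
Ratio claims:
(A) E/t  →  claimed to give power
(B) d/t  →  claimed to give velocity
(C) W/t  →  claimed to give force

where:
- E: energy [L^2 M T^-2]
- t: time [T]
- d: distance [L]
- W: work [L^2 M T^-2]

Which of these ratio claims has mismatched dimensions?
(C) W/t does not give force

(A) E/t: [L^2 M T^-3] = power [L^2 M T^-3] ✓
(B) d/t: [L T^-1] = velocity [L T^-1] ✓
(C) W/t: [L^2 M T^-3] ≠ force [L M T^-2] ✗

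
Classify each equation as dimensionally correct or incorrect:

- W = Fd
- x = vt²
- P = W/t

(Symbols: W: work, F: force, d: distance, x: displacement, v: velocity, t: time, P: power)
Dimensionally correct: W = Fd, P = W/t
Dimensionally incorrect: x = vt²
Ordered (correct first, then incorrect): W = Fd, P = W/t, x = vt²

- W = Fd: LHS [L^2 M T^-2], RHS [L^2 M T^-2] → correct ✓
- x = vt²: LHS [L], RHS [L T] → incorrect ✗
- P = W/t: LHS [L^2 M T^-3], RHS [L^2 M T^-3] → correct ✓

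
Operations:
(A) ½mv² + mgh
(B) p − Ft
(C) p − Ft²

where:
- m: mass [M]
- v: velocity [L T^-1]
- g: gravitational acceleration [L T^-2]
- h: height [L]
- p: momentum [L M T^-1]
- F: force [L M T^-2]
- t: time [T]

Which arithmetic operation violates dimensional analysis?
(C) p − Ft²

(A) ½mv² + mgh: ½mv² [L^2 M T^-2] and mgh [L^2 M T^-2] — same dimensions ✓
(B) p − Ft: p [L M T^-1] and Ft [L M T^-1] — same dimensions ✓
(C) p − Ft²: p [L M T^-1] and Ft² [L M] — different dimensions cannot be added/subtracted ✗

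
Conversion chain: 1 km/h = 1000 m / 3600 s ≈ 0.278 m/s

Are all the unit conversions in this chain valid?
The chain is correct (no errors).

Correct: 1 km = 1000 m, 1 h = 3600 s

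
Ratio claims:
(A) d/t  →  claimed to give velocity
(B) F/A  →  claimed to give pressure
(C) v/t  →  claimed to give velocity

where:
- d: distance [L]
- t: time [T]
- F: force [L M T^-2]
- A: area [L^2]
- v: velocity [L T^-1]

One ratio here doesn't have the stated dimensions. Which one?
(C) v/t does not give velocity

(A) d/t: [L T^-1] = velocity [L T^-1] ✓
(B) F/A: [L^-1 M T^-2] = pressure [L^-1 M T^-2] ✓
(C) v/t: [L T^-2] ≠ velocity [L T^-1] ✗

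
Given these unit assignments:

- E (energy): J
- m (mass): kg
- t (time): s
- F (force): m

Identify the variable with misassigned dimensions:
F

The variable F (force) should have units N, not m.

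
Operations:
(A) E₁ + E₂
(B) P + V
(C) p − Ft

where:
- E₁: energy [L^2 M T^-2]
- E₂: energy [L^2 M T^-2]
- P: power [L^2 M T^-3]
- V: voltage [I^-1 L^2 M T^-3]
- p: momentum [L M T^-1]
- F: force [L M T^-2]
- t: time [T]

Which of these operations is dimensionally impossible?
(B) P + V

(A) E₁ + E₂: E₁ [L^2 M T^-2] and E₂ [L^2 M T^-2] — same dimensions ✓
(B) P + V: P [L^2 M T^-3] and V [I^-1 L^2 M T^-3] — different dimensions cannot be added/subtracted ✗
(C) p − Ft: p [L M T^-1] and Ft [L M T^-1] — same dimensions ✓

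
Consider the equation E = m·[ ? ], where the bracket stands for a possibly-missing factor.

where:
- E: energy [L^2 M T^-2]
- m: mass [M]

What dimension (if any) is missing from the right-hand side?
[L^2 T^-2] — velocity squared (e.g. v²)

E has dimensions [L^2 M T^-2]; m has dimensions [M].
The bracketed factor must supply [L^2 M T^-2] / [M] = [L^2 T^-2].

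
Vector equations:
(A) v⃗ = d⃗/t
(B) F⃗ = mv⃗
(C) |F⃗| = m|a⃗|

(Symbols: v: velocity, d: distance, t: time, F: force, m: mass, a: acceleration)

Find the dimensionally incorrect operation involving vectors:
(B) F⃗ = mv⃗

(A) v⃗ = d⃗/t: LHS [L T^-1], RHS [L T^-1] ✓ — displacement (vector) divided by time (scalar)
(B) F⃗ = mv⃗: LHS [L M T^-2], RHS [L M T^-1] ✗ — mass times velocity is momentum, not force; should be ma⃗
(C) |F⃗| = m|a⃗|: LHS [L M T^-2], RHS [L M T^-2] ✓ — magnitudes of vectors are scalars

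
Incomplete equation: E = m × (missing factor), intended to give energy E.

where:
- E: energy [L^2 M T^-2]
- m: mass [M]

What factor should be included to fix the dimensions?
v² (velocity squared), dimensions [L^2 T^-2]

E has dimensions [L^2 M T^-2] and m has dimensions [M].
The missing factor must have dimensions [L^2 M T^-2] / [M] = [L^2 T^-2], i.e. velocity squared (v²).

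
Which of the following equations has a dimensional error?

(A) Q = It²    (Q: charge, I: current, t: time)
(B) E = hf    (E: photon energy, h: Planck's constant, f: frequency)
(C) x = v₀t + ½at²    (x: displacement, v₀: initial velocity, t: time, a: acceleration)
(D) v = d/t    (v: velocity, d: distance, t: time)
(A) Q = It²

The equation (A) Q = It² is dimensionally incorrect.

LHS (Q): [I T]
RHS (It²): [I T^2] ✗

The dimensions do not match. The other three equations balance.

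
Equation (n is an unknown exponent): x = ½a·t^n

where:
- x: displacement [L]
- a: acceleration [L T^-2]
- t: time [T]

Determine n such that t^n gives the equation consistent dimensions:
n = 2

x has dimensions [L]; t has dimensions [T].
The rest of the RHS has dimensions [L T^-2], so t^n must supply [T^2].
With n = 2: ½a·t^2 has dimensions [L], matching the LHS ✓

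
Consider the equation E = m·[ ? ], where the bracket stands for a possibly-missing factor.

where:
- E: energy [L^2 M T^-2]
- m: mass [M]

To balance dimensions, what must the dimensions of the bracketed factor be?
[L^2 T^-2] — velocity squared (e.g. v²)

E has dimensions [L^2 M T^-2]; m has dimensions [M].
The bracketed factor must supply [L^2 M T^-2] / [M] = [L^2 T^-2].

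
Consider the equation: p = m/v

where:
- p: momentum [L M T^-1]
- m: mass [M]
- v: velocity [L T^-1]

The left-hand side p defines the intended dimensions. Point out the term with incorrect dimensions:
The right-hand side term m/v

p has dimensions [L M T^-1], but m/v has dimensions [L^-1 M T], so the term m/v is dimensionally wrong for p.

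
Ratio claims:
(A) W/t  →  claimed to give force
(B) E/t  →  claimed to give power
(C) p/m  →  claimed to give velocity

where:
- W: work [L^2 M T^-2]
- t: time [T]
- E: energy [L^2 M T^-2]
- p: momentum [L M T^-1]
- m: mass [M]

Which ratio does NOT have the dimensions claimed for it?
(A) W/t does not give force

(A) W/t: [L^2 M T^-3] ≠ force [L M T^-2] ✗
(B) E/t: [L^2 M T^-3] = power [L^2 M T^-3] ✓
(C) p/m: [L T^-1] = velocity [L T^-1] ✓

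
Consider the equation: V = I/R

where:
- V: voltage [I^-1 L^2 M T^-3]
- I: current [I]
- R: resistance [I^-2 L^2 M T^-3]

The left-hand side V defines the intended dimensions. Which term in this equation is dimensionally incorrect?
The right-hand side term I/R

V has dimensions [I^-1 L^2 M T^-3], but I/R has dimensions [I^3 L^-2 M^-1 T^3], so the term I/R is dimensionally wrong for V.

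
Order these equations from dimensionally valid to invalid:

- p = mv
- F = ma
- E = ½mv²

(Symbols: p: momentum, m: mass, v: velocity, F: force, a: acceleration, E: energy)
Dimensionally correct: p = mv, F = ma, E = ½mv²
Dimensionally incorrect: none
Ordered (correct first, then incorrect): p = mv, F = ma, E = ½mv²

- p = mv: LHS [L M T^-1], RHS [L M T^-1] → correct ✓
- F = ma: LHS [L M T^-2], RHS [L M T^-2] → correct ✓
- E = ½mv²: LHS [L^2 M T^-2], RHS [L^2 M T^-2] → correct ✓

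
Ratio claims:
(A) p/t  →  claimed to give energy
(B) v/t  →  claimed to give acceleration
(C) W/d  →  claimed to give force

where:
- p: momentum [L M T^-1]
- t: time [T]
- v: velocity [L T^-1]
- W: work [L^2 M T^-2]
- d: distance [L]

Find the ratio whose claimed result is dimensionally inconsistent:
(A) p/t does not give energy

(A) p/t: [L M T^-2] ≠ energy [L^2 M T^-2] ✗
(B) v/t: [L T^-2] = acceleration [L T^-2] ✓
(C) W/d: [L M T^-2] = force [L M T^-2] ✓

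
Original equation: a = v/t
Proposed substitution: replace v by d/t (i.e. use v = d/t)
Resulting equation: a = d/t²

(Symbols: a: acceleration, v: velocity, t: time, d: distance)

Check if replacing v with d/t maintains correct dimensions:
Yes

[v] = [L T^-1] and [d/t] = [L T^-1]. These match, so the substitution replaces a quantity by one of the same dimensions and the result a = d/t² has LHS [L T^-2] vs RHS [L T^-2] — still consistent.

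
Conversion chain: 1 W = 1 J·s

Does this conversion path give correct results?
The chain is incorrect (it contains an error).

Incorrect: Watt is J/s, not J·s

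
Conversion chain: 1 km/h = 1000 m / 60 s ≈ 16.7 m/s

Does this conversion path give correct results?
The chain is incorrect (it contains an error).

Incorrect: 1 h = 3600 s, not 60 s (1 km/h ≈ 0.278 m/s)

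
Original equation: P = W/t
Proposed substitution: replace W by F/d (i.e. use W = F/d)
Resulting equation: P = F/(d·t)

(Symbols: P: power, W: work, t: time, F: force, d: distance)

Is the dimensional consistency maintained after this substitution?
No

[W] = [L^2 M T^-2] and [F/d] = [M T^-2]. These differ, so the substitution replaces a quantity by one of different dimensions and the result P = F/(d·t) has LHS [L^2 M T^-3] vs RHS [M T^-3] — inconsistent.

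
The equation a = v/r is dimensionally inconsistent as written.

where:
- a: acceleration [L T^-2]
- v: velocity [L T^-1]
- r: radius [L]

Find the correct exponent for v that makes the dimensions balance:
The exponent of v should be 2: a = v^2/r

The LHS a has dimensions [L T^-2]; v has dimensions [L T^-1].
As written, the RHS v/r (exponent 1 on v) has dimensions [T^-1], which does not match.
With exponent 2, the RHS v^2/r has dimensions [L T^-2], matching the LHS.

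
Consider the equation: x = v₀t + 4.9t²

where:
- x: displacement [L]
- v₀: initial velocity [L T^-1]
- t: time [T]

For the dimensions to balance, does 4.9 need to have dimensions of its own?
Yes

x has dimensions [L], while t² alone has dimensions [T^2]. For the equation to balance, the factor 4.9 must carry dimensions [L T^-2] — it is a dimensional constant (a numerical value of a physical quantity with its units suppressed), not a pure number.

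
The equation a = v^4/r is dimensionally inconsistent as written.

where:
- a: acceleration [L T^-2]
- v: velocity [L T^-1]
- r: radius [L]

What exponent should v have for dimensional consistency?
The exponent of v should be 2: a = v^2/r

The LHS a has dimensions [L T^-2]; v has dimensions [L T^-1].
As written, the RHS v^4/r (exponent 4 on v) has dimensions [L^3 T^-4], which does not match.
With exponent 2, the RHS v^2/r has dimensions [L T^-2], matching the LHS.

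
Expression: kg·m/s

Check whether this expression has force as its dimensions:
No

The expression kg·m/s has dimensions [L M T^-1], but force has dimensions [L M T^-2].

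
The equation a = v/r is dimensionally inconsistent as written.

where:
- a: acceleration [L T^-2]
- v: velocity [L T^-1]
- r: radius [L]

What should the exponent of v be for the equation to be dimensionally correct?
The exponent of v should be 2: a = v^2/r

The LHS a has dimensions [L T^-2]; v has dimensions [L T^-1].
As written, the RHS v/r (exponent 1 on v) has dimensions [T^-1], which does not match.
With exponent 2, the RHS v^2/r has dimensions [L T^-2], matching the LHS.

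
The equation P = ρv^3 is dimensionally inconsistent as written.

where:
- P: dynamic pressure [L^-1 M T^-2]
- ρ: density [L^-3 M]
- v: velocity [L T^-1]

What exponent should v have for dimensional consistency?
The exponent of v should be 2: P = ρv^2

The LHS P has dimensions [L^-1 M T^-2]; v has dimensions [L T^-1].
As written, the RHS ρv^3 (exponent 3 on v) has dimensions [M T^-3], which does not match.
With exponent 2, the RHS ρv^2 has dimensions [L^-1 M T^-2], matching the LHS.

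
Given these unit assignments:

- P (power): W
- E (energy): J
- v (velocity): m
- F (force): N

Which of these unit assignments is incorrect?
v

The variable v (velocity) should have units m/s, not m.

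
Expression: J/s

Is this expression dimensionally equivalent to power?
Yes

The expression J/s has dimensions [L^2 M T^-3], which is exactly power [L^2 M T^-3].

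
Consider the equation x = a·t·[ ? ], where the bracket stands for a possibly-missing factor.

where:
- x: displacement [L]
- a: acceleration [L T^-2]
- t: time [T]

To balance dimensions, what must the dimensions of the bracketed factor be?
[T] — time (e.g. t)

x has dimensions [L]; a·t has dimensions [L T^-1].
The bracketed factor must supply [L] / [L T^-1] = [T].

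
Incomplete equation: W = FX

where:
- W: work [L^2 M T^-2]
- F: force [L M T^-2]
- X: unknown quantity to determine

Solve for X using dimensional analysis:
X = d (distance), dimensions [L]

W has dimensions [L^2 M T^-2]; the rest of the RHS (F) has dimensions [L M T^-2].
So X must have dimensions [L] — X = d (distance).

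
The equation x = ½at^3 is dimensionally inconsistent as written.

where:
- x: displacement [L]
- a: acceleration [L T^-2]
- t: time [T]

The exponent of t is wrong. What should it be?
The exponent of t should be 2: x = ½at^2

The LHS x has dimensions [L]; t has dimensions [T].
As written, the RHS ½at^3 (exponent 3 on t) has dimensions [L T], which does not match.
With exponent 2, the RHS ½at^2 has dimensions [L], matching the LHS.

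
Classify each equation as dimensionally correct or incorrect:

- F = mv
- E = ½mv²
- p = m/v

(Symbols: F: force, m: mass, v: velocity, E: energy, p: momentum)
Dimensionally correct: E = ½mv²
Dimensionally incorrect: F = mv, p = m/v
Ordered (correct first, then incorrect): E = ½mv², F = mv, p = m/v

- F = mv: LHS [L M T^-2], RHS [L M T^-1] → incorrect ✗
- E = ½mv²: LHS [L^2 M T^-2], RHS [L^2 M T^-2] → correct ✓
- p = m/v: LHS [L M T^-1], RHS [L^-1 M T] → incorrect ✗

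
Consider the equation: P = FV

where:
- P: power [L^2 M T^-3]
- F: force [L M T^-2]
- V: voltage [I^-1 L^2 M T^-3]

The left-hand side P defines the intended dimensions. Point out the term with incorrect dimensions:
The right-hand side term FV

P has dimensions [L^2 M T^-3], but FV has dimensions [I^-1 L^3 M^2 T^-5], so the term FV is dimensionally wrong for P.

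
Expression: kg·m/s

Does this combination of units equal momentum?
Yes

The expression kg·m/s has dimensions [L M T^-1], which is exactly momentum [L M T^-1].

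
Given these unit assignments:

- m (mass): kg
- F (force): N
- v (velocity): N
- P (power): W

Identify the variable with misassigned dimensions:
v

The variable v (velocity) should have units m/s, not N.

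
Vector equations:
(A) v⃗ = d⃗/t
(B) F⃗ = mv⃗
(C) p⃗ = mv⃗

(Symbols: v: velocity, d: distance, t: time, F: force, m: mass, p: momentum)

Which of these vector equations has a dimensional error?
(B) F⃗ = mv⃗

(A) v⃗ = d⃗/t: LHS [L T^-1], RHS [L T^-1] ✓ — displacement (vector) divided by time (scalar)
(B) F⃗ = mv⃗: LHS [L M T^-2], RHS [L M T^-1] ✗ — mass times velocity is momentum, not force; should be ma⃗
(C) p⃗ = mv⃗: LHS [L M T^-1], RHS [L M T^-1] ✓ — mass (scalar) times velocity (vector)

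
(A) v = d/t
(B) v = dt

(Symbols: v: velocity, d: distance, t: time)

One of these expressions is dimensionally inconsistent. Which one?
(B)

(A) v = d/t: LHS [L T^-1], RHS [L T^-1] ✓
(B) v = dt: LHS [L T^-1], RHS [L T] ✗

Expression (B) v = dt is dimensionally incorrect.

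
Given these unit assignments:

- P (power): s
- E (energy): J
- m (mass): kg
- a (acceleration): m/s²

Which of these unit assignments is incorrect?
P

The variable P (power) should have units W, not s.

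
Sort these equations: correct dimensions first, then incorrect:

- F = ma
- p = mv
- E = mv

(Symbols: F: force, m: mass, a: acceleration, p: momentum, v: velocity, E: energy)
Dimensionally correct: F = ma, p = mv
Dimensionally incorrect: E = mv
Ordered (correct first, then incorrect): F = ma, p = mv, E = mv

- F = ma: LHS [L M T^-2], RHS [L M T^-2] → correct ✓
- p = mv: LHS [L M T^-1], RHS [L M T^-1] → correct ✓
- E = mv: LHS [L^2 M T^-2], RHS [L M T^-1] → incorrect ✗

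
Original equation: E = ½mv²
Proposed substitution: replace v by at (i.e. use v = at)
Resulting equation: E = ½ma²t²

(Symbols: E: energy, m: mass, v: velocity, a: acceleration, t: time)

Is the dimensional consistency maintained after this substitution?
Yes

[v] = [L T^-1] and [at] = [L T^-1]. These match, so the substitution replaces a quantity by one of the same dimensions and the result E = ½ma²t² has LHS [L^2 M T^-2] vs RHS [L^2 M T^-2] — still consistent.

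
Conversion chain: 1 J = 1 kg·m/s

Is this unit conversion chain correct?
The chain is incorrect (it contains an error).

Incorrect: Joule is kg·m²/s², not kg·m/s (that is momentum)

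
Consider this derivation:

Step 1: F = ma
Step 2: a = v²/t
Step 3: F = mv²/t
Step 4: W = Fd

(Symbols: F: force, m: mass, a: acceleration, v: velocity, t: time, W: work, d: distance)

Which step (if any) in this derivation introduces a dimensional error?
Step 2

Step 1: F = ma → LHS [L M T^-2], RHS [L M T^-2] ✓
Step 2: a = v²/t → LHS [L T^-2], RHS [L^2 T^-3] ✗

The first dimensional inconsistency appears in step 2: a = v²/t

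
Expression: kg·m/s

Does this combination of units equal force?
No

The expression kg·m/s has dimensions [L M T^-1], but force has dimensions [L M T^-2].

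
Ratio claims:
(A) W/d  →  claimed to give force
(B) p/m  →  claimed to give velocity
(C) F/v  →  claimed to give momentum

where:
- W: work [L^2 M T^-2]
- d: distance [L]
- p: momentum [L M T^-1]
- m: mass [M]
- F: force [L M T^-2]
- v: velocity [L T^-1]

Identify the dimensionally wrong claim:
(C) F/v does not give momentum

(A) W/d: [L M T^-2] = force [L M T^-2] ✓
(B) p/m: [L T^-1] = velocity [L T^-1] ✓
(C) F/v: [M T^-1] ≠ momentum [L M T^-1] ✗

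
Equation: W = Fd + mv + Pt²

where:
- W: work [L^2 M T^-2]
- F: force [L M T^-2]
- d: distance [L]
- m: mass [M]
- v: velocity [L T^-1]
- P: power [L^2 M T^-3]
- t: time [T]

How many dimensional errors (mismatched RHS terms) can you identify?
2

LHS W: [L^2 M T^-2]
- Fd: [L^2 M T^-2] ✓
- mv: [L M T^-1] ✗
- Pt²: [L^2 M T^-1] ✗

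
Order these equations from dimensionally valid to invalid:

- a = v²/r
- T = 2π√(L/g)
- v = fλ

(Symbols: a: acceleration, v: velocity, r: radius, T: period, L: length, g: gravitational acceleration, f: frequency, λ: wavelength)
Dimensionally correct: a = v²/r, T = 2π√(L/g), v = fλ
Dimensionally incorrect: none
Ordered (correct first, then incorrect): a = v²/r, T = 2π√(L/g), v = fλ

- a = v²/r: LHS [L T^-2], RHS [L T^-2] → correct ✓
- T = 2π√(L/g): LHS [T], RHS [T] → correct ✓
- v = fλ: LHS [L T^-1], RHS [L T^-1] → correct ✓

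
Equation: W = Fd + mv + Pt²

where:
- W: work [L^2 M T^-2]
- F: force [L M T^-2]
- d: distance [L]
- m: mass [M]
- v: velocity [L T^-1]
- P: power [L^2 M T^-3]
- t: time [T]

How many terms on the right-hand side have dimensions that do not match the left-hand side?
2

LHS W: [L^2 M T^-2]
- Fd: [L^2 M T^-2] ✓
- mv: [L M T^-1] ✗
- Pt²: [L^2 M T^-1] ✗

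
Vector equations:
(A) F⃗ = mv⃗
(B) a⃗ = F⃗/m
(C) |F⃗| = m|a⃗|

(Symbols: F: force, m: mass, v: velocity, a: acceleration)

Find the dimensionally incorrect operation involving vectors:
(A) F⃗ = mv⃗

(A) F⃗ = mv⃗: LHS [L M T^-2], RHS [L M T^-1] ✗ — mass times velocity is momentum, not force; should be ma⃗
(B) a⃗ = F⃗/m: LHS [L T^-2], RHS [L T^-2] ✓ — force (vector) divided by mass (scalar)
(C) |F⃗| = m|a⃗|: LHS [L M T^-2], RHS [L M T^-2] ✓ — magnitudes of vectors are scalars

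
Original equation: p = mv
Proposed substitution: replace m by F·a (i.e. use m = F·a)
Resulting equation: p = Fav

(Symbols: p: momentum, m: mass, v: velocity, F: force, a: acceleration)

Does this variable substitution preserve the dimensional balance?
No

[m] = [M] and [F·a] = [L^2 M T^-4]. These differ, so the substitution replaces a quantity by one of different dimensions and the result p = Fav has LHS [L M T^-1] vs RHS [L^3 M T^-5] — inconsistent.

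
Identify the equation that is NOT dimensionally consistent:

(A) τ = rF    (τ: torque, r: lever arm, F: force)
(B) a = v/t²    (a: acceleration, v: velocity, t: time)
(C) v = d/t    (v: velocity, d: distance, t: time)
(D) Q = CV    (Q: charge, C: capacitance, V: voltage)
(B) a = v/t²

The equation (B) a = v/t² is dimensionally incorrect.

LHS (a): [L T^-2]
RHS (v/t²): [L T^-3] ✗

The dimensions do not match. The other three equations balance.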